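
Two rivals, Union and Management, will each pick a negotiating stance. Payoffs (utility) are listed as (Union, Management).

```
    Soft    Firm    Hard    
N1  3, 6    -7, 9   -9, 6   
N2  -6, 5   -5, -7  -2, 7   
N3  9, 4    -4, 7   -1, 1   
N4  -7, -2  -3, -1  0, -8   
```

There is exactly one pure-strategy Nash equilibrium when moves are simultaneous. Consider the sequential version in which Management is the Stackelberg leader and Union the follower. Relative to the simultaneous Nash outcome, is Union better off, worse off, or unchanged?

better off

Backward induction with Management moving first.
- Soft: Union compares 3, -6, 9, -7 and picks N3; Management would get 4.
- Firm: Union compares -7, -5, -4, -3 and picks N4; Management would get -1.
- Hard: Union compares -9, -2, -1, 0 and picks N4; Management would get -8.
Management's induced payoffs are 4, -1, -8, so Management commits to Soft. Subgame-perfect outcome: (N3, Soft) with payoffs (9, 4).
Now find the simultaneous Nash equilibrium.
Union's best replies: Soft→N3; Firm→N4; Hard→N4.
Management's best replies: N1→Firm; N2→Hard; N3→Firm; N4→Firm.
The unique mutual best reply is (N4, Firm), giving (-3, -1).
Union earns 9 sequentially versus -3 at the Nash outcome: better off.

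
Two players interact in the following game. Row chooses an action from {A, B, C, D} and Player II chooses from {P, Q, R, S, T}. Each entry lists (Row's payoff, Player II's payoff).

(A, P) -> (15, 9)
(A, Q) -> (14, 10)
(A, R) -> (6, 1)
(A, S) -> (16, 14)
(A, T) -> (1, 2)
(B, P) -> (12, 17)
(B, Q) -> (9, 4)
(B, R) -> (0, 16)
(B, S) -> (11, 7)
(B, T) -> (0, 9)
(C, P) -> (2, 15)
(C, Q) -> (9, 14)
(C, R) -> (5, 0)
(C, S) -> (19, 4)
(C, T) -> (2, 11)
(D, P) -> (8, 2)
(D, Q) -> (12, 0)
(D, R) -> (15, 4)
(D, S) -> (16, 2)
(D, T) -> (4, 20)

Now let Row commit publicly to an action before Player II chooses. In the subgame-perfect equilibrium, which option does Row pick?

A

Solve by backward induction (Row leads).
- A: BR = S, leader payoff 16.
- B: BR = P, leader payoff 12.
- C: BR = P, leader payoff 2.
- D: BR = T, leader payoff 4.
Row's induced payoffs are 16, 12, 2, 4, so Row commits to A. Subgame-perfect outcome: (A, S) with payoffs (16, 14).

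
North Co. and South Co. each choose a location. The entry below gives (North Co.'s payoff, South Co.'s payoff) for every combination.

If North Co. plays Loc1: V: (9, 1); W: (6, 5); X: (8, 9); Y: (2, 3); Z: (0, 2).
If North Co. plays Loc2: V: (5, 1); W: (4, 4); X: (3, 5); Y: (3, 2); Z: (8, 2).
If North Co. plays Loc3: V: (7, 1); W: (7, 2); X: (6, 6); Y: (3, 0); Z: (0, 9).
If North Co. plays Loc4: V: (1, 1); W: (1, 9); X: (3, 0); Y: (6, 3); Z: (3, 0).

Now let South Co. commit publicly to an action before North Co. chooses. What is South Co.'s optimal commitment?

Solve by backward induction (South Co. leads).
- V: BR = Loc1, leader payoff 1.
- W: BR = Loc3, leader payoff 2.
- X: BR = Loc1, leader payoff 9.
- Y: BR = Loc4, leader payoff 3.
- Z: BR = Loc2, leader payoff 2.
South Co.'s induced payoffs are 1, 2, 9, 3, 2, so South Co. commits to X. Subgame-perfect outcome: (Loc1, X) with payoffs (8, 9).

X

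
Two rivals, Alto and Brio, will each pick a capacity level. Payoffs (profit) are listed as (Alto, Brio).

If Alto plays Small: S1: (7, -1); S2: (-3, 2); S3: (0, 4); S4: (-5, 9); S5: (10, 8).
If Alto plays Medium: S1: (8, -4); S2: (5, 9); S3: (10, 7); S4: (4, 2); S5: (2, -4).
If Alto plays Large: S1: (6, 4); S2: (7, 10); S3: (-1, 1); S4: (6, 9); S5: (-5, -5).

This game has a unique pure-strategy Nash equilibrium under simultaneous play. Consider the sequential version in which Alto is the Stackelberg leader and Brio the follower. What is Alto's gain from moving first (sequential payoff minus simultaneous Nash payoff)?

0

Brio best-responds to each possible Alto move:
- Small: Brio compares -1, 2, 4, 9, 8 and picks S4; Alto would get -5.
- Medium: Brio compares -4, 9, 7, 2, -4 and picks S2; Alto would get 5.
- Large: Brio compares 4, 10, 1, 9, -5 and picks S2; Alto would get 7.
Among -5, 5, 7, the best is 7 at Large. Subgame-perfect outcome: (Large, S2) with payoffs (7, 10).
Now find the simultaneous Nash equilibrium.
Alto's best replies: S1→Medium; S2→Large; S3→Medium; S4→Large; S5→Small.
Brio's best replies: Small→S4; Medium→S2; Large→S2.
Only (Large, S2) has each player best-responding; Nash payoffs (7, 10).
Alto's commitment gain: 7 − 7 = 0.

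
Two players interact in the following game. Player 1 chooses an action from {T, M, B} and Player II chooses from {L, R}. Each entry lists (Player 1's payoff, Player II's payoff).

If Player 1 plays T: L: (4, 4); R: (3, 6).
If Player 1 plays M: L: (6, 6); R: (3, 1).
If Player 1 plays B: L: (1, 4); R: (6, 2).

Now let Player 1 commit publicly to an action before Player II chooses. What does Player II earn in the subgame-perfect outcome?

6

Work backward from Player II's decision.
- T: Player II compares 4, 6 and picks R; Player 1 would get 3.
- M: Player II compares 6, 1 and picks L; Player 1 would get 6.
- B: Player II compares 4, 2 and picks L; Player 1 would get 1.
Player 1's induced payoffs are 3, 6, 1, so Player 1 commits to M. Subgame-perfect outcome: (M, L) with payoffs (6, 6).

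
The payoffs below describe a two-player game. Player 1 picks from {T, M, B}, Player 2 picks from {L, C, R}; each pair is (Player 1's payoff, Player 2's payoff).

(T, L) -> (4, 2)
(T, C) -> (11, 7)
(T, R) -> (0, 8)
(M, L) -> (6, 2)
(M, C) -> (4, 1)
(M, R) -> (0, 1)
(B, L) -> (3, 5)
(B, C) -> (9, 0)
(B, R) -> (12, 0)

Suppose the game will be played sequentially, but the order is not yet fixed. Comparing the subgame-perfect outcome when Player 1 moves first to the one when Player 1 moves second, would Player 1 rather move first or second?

If Player 1 leads: Player 2's best replies are T→R, M→L, B→L; Player 1's induced payoffs 0, 6, 3; outcome (M, L), payoffs (6, 2).
If Player 2 leads: Player 1's best replies are L→M, C→T, R→B; Player 2's induced payoffs 2, 7, 0; outcome (T, C), payoffs (11, 7).
Player 1 gets 6 moving first and 11 moving second, so Player 1 prefers to move second.

second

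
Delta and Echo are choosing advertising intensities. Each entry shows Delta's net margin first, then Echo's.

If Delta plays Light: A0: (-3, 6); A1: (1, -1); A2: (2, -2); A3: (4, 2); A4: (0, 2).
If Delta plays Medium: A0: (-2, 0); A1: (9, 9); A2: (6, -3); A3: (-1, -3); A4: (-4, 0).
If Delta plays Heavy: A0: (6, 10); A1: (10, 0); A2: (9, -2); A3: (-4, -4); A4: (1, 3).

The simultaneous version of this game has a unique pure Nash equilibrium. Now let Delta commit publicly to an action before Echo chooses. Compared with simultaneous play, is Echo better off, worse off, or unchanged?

Work backward from Echo's decision.
- Light → Echo plays A0 (best of 6, -1, -2, 2, 2); Delta gets -3.
- Medium → Echo plays A1 (best of 0, 9, -3, -3, 0); Delta gets 9.
- Heavy → Echo plays A0 (best of 10, 0, -2, -4, 3); Delta gets 6.
Maximizing over -3, 9, 6, Delta chooses Medium. Subgame-perfect outcome: (Medium, A1) with payoffs (9, 9).
Under simultaneous play:
Delta's best replies: A0→Heavy; A1→Heavy; A2→Heavy; A3→Light; A4→Heavy.
Echo's best replies: Light→A0; Medium→A1; Heavy→A0.
The unique mutual best reply is (Heavy, A0), giving (6, 10).
Echo earns 9 sequentially versus 10 at the Nash outcome: worse off.

worse off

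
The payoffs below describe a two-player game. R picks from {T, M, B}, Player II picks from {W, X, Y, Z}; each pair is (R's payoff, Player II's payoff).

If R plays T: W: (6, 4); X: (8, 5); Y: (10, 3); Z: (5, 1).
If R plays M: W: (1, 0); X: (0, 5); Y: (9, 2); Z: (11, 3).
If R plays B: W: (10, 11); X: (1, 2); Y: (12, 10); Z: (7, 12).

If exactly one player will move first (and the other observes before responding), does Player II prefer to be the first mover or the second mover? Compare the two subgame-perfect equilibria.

If R leads: Player II's best replies are T→X, M→X, B→Z; R's induced payoffs 8, 0, 7; outcome (T, X), payoffs (8, 5).
If Player II leads: R's best replies are W→B, X→T, Y→B, Z→M; Player II's induced payoffs 11, 5, 10, 3; outcome (B, W), payoffs (10, 11).
Player II gets 11 moving first and 5 moving second, so Player II prefers to move first.

first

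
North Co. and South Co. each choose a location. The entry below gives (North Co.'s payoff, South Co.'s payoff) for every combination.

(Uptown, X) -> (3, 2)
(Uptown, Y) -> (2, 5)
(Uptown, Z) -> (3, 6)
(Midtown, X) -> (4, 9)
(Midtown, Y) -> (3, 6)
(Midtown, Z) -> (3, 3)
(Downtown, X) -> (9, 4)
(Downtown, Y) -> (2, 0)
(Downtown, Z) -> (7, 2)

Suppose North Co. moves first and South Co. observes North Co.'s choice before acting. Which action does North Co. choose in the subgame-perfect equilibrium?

South Co. best-responds to each possible North Co. move:
- Uptown: BR = Z, leader payoff 3.
- Midtown: BR = X, leader payoff 4.
- Downtown: BR = X, leader payoff 9.
Maximizing over 3, 4, 9, North Co. chooses Downtown. Subgame-perfect outcome: (Downtown, X) with payoffs (9, 4).

Downtown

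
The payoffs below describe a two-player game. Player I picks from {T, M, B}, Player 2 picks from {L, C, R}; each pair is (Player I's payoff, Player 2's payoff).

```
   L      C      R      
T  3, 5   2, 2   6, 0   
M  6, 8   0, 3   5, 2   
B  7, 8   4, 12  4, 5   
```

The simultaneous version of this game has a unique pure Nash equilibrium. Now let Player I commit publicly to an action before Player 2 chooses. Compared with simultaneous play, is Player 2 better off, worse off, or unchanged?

Work backward from Player 2's decision.
- T: Player 2 compares 5, 2, 0 and picks L; Player I would get 3.
- M: Player 2 compares 8, 3, 2 and picks L; Player I would get 6.
- B: Player 2 compares 8, 12, 5 and picks C; Player I would get 4.
Maximizing over 3, 6, 4, Player I chooses M. Subgame-perfect outcome: (M, L) with payoffs (6, 8).
For the simultaneous game, intersect best replies.
Player I's best replies: L→B; C→B; R→T.
Player 2's best replies: T→L; M→L; B→C.
Only (B, C) has each player best-responding; Nash payoffs (4, 12).
Player 2 earns 8 sequentially versus 12 at the Nash outcome: worse off.

worse off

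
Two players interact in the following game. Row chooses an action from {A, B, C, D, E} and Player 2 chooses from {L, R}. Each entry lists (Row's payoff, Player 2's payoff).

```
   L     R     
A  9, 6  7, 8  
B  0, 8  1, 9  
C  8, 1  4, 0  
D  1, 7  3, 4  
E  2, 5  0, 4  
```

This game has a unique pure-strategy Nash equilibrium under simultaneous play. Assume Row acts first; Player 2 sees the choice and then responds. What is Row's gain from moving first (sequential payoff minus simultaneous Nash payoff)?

Solve by backward induction (Row leads).
- A → Player 2 plays R (best of 6, 8); Row gets 7.
- B → Player 2 plays R (best of 8, 9); Row gets 1.
- C → Player 2 plays L (best of 1, 0); Row gets 8.
- D → Player 2 plays L (best of 7, 4); Row gets 1.
- E → Player 2 plays L (best of 5, 4); Row gets 2.
Among 7, 1, 8, 1, 2, the best is 8 at C. Subgame-perfect outcome: (C, L) with payoffs (8, 1).
For the simultaneous game, intersect best replies.
Row's best replies: L→A; R→A.
Player 2's best replies: A→R; B→R; C→L; D→L; E→L.
The unique mutual best reply is (A, R), giving (7, 8).
Row's commitment gain: 8 − 7 = 1.

1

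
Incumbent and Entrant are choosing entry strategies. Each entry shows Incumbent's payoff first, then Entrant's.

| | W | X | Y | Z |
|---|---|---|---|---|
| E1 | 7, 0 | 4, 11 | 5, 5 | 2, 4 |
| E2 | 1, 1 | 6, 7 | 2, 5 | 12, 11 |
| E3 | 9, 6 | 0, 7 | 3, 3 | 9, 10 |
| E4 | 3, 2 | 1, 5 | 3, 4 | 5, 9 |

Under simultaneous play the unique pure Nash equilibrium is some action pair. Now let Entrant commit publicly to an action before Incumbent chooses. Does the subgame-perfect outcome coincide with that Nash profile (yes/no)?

yes

Backward induction with Entrant moving first.
- W → Incumbent plays E3 (best of 7, 1, 9, 3); Entrant gets 6.
- X → Incumbent plays E2 (best of 4, 6, 0, 1); Entrant gets 7.
- Y → Incumbent plays E1 (best of 5, 2, 3, 3); Entrant gets 5.
- Z → Incumbent plays E2 (best of 2, 12, 9, 5); Entrant gets 11.
Entrant's induced payoffs are 6, 7, 5, 11, so Entrant commits to Z. Subgame-perfect outcome: (E2, Z) with payoffs (12, 11).
For the simultaneous game, intersect best replies.
Incumbent's best replies: W→E3; X→E2; Y→E1; Z→E2.
Entrant's best replies: E1→X; E2→Z; E3→Z; E4→Z.
Only (E2, Z) has each player best-responding; Nash payoffs (12, 11).
Sequential outcome (E2, Z) coincides with the Nash profile (E2, Z).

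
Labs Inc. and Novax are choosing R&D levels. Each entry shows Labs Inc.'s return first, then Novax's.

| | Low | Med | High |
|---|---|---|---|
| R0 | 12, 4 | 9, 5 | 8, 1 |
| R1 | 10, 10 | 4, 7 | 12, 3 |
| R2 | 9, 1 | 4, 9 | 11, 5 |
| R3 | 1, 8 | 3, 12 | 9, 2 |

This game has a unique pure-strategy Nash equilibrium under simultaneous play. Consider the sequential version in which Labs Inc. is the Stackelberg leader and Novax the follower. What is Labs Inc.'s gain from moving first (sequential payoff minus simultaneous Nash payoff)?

1

Solve by backward induction (Labs Inc. leads).
- R0: Novax compares 4, 5, 1 and picks Med; Labs Inc. would get 9.
- R1: Novax compares 10, 7, 3 and picks Low; Labs Inc. would get 10.
- R2: Novax compares 1, 9, 5 and picks Med; Labs Inc. would get 4.
- R3: Novax compares 8, 12, 2 and picks Med; Labs Inc. would get 3.
Maximizing over 9, 10, 4, 3, Labs Inc. chooses R1. Subgame-perfect outcome: (R1, Low) with payoffs (10, 10).
Now find the simultaneous Nash equilibrium.
Labs Inc.'s best replies: Low→R0; Med→R0; High→R1.
Novax's best replies: R0→Med; R1→Low; R2→Med; R3→Med.
The unique mutual best reply is (R0, Med), giving (9, 5).
Labs Inc.'s commitment gain: 10 − 9 = 1.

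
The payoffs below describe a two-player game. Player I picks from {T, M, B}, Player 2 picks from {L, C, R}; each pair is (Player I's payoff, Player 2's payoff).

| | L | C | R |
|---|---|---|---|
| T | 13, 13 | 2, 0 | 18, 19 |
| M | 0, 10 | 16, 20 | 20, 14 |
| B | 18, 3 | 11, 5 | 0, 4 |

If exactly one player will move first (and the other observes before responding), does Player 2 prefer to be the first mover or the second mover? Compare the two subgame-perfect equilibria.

first

If Player I leads: Player 2's best replies are T→R, M→C, B→C; Player I's induced payoffs 18, 16, 11; outcome (T, R), payoffs (18, 19).
If Player 2 leads: Player I's best replies are L→B, C→M, R→M; Player 2's induced payoffs 3, 20, 14; outcome (M, C), payoffs (16, 20).
Player 2 gets 20 moving first and 19 moving second, so Player 2 prefers to move first.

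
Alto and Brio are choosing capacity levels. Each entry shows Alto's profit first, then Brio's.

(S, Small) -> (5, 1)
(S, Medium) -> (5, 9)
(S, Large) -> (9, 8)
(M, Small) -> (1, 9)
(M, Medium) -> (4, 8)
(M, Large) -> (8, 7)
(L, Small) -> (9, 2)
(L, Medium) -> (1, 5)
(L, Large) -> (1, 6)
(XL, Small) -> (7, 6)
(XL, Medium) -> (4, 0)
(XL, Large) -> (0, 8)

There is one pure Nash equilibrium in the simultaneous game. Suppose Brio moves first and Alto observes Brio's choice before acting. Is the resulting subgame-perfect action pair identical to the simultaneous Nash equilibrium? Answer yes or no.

yes

Work backward from Alto's decision.
- Small: Alto compares 5, 1, 9, 7 and picks L; Brio would get 2.
- Medium: Alto compares 5, 4, 1, 4 and picks S; Brio would get 9.
- Large: Alto compares 9, 8, 1, 0 and picks S; Brio would get 8.
Brio's induced payoffs are 2, 9, 8, so Brio commits to Medium. Subgame-perfect outcome: (S, Medium) with payoffs (5, 9).
Under simultaneous play:
Alto's best replies: Small→L; Medium→S; Large→S.
Brio's best replies: S→Medium; M→Small; L→Large; XL→Large.
Only (S, Medium) has each player best-responding; Nash payoffs (5, 9).
Sequential outcome (S, Medium) coincides with the Nash profile (S, Medium).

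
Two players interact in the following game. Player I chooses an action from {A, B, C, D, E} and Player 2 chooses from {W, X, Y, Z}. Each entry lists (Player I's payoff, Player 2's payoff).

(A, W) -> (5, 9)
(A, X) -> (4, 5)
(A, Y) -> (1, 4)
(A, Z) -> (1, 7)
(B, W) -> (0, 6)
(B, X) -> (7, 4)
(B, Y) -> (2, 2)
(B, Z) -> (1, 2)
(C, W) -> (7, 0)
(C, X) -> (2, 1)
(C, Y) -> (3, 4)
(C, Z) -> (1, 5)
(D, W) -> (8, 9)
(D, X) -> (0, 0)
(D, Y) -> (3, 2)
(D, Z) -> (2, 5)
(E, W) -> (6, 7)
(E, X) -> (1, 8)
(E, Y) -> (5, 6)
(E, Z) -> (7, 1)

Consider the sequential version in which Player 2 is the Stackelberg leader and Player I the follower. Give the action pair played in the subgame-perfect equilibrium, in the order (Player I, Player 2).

(D, W)

Solve by backward induction (Player 2 leads).
- W: BR = D, leader payoff 9.
- X: BR = B, leader payoff 4.
- Y: BR = E, leader payoff 6.
- Z: BR = E, leader payoff 1.
Among 9, 4, 6, 1, the best is 9 at W. Subgame-perfect outcome: (D, W) with payoffs (8, 9).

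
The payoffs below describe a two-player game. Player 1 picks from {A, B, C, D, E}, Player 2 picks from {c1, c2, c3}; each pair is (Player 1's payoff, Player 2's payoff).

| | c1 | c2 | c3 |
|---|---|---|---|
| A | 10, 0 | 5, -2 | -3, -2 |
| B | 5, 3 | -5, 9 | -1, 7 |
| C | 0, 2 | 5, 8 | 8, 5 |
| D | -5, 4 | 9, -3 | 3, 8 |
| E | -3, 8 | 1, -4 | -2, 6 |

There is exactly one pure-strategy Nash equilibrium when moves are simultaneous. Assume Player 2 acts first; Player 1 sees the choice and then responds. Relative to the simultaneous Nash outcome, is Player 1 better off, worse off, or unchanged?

worse off

Player 1 best-responds to each possible Player 2 move:
- c1 → Player 1 plays A (best of 10, 5, 0, -5, -3); Player 2 gets 0.
- c2 → Player 1 plays D (best of 5, -5, 5, 9, 1); Player 2 gets -3.
- c3 → Player 1 plays C (best of -3, -1, 8, 3, -2); Player 2 gets 5.
Player 2's induced payoffs are 0, -3, 5, so Player 2 commits to c3. Subgame-perfect outcome: (C, c3) with payoffs (8, 5).
Under simultaneous play:
Player 1's best replies: c1→A; c2→D; c3→C.
Player 2's best replies: A→c1; B→c2; C→c2; D→c3; E→c1.
The unique mutual best reply is (A, c1), giving (10, 0).
Player 1 earns 8 sequentially versus 10 at the Nash outcome: worse off.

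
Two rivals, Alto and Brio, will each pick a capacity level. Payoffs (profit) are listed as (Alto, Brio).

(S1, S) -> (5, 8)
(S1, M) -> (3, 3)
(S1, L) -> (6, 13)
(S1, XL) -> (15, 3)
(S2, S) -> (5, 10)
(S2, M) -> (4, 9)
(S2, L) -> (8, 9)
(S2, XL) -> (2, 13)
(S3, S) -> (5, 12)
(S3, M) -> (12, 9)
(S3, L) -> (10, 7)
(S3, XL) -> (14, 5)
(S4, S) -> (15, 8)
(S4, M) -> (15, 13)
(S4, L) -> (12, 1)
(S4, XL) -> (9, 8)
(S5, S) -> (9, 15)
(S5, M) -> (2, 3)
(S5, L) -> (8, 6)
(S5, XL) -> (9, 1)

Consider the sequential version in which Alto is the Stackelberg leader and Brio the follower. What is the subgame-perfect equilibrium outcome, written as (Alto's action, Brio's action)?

Backward induction with Alto moving first.
- S1 → Brio plays L (best of 8, 3, 13, 3); Alto gets 6.
- S2 → Brio plays XL (best of 10, 9, 9, 13); Alto gets 2.
- S3 → Brio plays S (best of 12, 9, 7, 5); Alto gets 5.
- S4 → Brio plays M (best of 8, 13, 1, 8); Alto gets 15.
- S5 → Brio plays S (best of 15, 3, 6, 1); Alto gets 9.
Maximizing over 6, 2, 5, 15, 9, Alto chooses S4. Subgame-perfect outcome: (S4, M) with payoffs (15, 13).

(S4, M)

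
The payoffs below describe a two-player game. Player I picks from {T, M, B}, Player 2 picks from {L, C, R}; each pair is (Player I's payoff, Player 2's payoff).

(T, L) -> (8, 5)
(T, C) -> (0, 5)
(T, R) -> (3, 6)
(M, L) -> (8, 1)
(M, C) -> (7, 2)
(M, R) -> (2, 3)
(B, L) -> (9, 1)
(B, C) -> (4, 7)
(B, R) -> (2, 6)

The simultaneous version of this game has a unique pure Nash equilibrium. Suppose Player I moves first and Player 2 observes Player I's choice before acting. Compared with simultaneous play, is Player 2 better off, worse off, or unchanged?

better off

Solve by backward induction (Player I leads).
- T: BR = R, leader payoff 3.
- M: BR = R, leader payoff 2.
- B: BR = C, leader payoff 4.
Among 3, 2, 4, the best is 4 at B. Subgame-perfect outcome: (B, C) with payoffs (4, 7).
For the simultaneous game, intersect best replies.
Player I's best replies: L→B; C→M; R→T.
Player 2's best replies: T→R; M→R; B→C.
The unique mutual best reply is (T, R), giving (3, 6).
Player 2 earns 7 sequentially versus 6 at the Nash outcome: better off.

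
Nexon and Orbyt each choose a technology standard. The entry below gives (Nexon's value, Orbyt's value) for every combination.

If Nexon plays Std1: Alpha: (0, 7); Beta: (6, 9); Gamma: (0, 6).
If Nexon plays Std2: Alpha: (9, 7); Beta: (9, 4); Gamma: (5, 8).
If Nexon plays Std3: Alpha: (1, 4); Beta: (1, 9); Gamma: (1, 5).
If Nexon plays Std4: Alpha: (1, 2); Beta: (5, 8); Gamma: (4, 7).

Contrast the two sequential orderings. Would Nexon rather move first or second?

first

If Nexon leads: Orbyt's best replies are Std1→Beta, Std2→Gamma, Std3→Beta, Std4→Beta; Nexon's induced payoffs 6, 5, 1, 5; outcome (Std1, Beta), payoffs (6, 9).
If Orbyt leads: Nexon's best replies are Alpha→Std2, Beta→Std2, Gamma→Std2; Orbyt's induced payoffs 7, 4, 8; outcome (Std2, Gamma), payoffs (5, 8).
Nexon gets 6 moving first and 5 moving second, so Nexon prefers to move first.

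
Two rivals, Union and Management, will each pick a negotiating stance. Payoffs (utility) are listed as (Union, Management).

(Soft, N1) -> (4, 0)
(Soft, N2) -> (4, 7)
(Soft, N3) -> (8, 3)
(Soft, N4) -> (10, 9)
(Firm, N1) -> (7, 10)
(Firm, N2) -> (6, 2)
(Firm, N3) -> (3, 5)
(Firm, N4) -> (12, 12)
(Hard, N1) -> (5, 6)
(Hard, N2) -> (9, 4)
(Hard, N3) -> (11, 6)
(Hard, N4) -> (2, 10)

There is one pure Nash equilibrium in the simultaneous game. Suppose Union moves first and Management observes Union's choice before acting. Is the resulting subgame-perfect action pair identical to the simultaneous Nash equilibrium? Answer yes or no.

Management best-responds to each possible Union move:
- Soft → Management plays N4 (best of 0, 7, 3, 9); Union gets 10.
- Firm → Management plays N4 (best of 10, 2, 5, 12); Union gets 12.
- Hard → Management plays N4 (best of 6, 4, 6, 10); Union gets 2.
Maximizing over 10, 12, 2, Union chooses Firm. Subgame-perfect outcome: (Firm, N4) with payoffs (12, 12).
Now find the simultaneous Nash equilibrium.
Union's best replies: N1→Firm; N2→Hard; N3→Hard; N4→Firm.
Management's best replies: Soft→N4; Firm→N4; Hard→N4.
The unique mutual best reply is (Firm, N4), giving (12, 12).
Sequential outcome (Firm, N4) coincides with the Nash profile (Firm, N4).

yes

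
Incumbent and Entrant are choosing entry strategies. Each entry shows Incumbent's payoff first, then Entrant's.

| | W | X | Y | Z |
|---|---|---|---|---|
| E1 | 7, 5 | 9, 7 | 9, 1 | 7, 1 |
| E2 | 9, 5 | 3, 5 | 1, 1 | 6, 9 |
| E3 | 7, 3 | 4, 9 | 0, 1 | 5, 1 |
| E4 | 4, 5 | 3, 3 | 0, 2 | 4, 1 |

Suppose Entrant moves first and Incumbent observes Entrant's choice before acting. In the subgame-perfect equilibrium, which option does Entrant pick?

X

Work backward from Incumbent's decision.
- W: Incumbent compares 7, 9, 7, 4 and picks E2; Entrant would get 5.
- X: Incumbent compares 9, 3, 4, 3 and picks E1; Entrant would get 7.
- Y: Incumbent compares 9, 1, 0, 0 and picks E1; Entrant would get 1.
- Z: Incumbent compares 7, 6, 5, 4 and picks E1; Entrant would get 1.
Maximizing over 5, 7, 1, 1, Entrant chooses X. Subgame-perfect outcome: (E1, X) with payoffs (9, 7).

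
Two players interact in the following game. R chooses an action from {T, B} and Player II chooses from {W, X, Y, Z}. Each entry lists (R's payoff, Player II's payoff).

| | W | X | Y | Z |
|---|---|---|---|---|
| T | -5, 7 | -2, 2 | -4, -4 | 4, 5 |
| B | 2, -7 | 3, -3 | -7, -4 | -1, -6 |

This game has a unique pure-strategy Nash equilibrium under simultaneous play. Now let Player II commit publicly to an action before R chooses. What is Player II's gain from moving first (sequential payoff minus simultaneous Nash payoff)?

Backward induction with Player II moving first.
- W: BR = B, leader payoff -7.
- X: BR = B, leader payoff -3.
- Y: BR = T, leader payoff -4.
- Z: BR = T, leader payoff 5.
Player II's induced payoffs are -7, -3, -4, 5, so Player II commits to Z. Subgame-perfect outcome: (T, Z) with payoffs (4, 5).
For the simultaneous game, intersect best replies.
R's best replies: W→B; X→B; Y→T; Z→T.
Player II's best replies: T→W; B→X.
Only (B, X) has each player best-responding; Nash payoffs (3, -3).
Player II's commitment gain: 5 − -3 = 8.

8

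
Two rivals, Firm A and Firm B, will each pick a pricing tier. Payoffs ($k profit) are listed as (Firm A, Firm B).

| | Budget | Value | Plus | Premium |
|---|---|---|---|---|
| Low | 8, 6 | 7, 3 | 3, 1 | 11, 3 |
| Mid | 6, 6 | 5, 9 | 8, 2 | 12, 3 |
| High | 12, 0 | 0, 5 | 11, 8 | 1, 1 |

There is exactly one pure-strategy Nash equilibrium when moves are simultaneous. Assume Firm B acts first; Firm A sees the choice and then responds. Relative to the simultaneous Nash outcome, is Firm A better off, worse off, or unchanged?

unchanged

Work backward from Firm A's decision.
- Budget → Firm A plays High (best of 8, 6, 12); Firm B gets 0.
- Value → Firm A plays Low (best of 7, 5, 0); Firm B gets 3.
- Plus → Firm A plays High (best of 3, 8, 11); Firm B gets 8.
- Premium → Firm A plays Mid (best of 11, 12, 1); Firm B gets 3.
Firm B's induced payoffs are 0, 3, 8, 3, so Firm B commits to Plus. Subgame-perfect outcome: (High, Plus) with payoffs (11, 8).
Now find the simultaneous Nash equilibrium.
Firm A's best replies: Budget→High; Value→Low; Plus→High; Premium→Mid.
Firm B's best replies: Low→Budget; Mid→Value; High→Plus.
Only (High, Plus) has each player best-responding; Nash payoffs (11, 8).
Firm A earns 11 sequentially versus 11 at the Nash outcome: unchanged.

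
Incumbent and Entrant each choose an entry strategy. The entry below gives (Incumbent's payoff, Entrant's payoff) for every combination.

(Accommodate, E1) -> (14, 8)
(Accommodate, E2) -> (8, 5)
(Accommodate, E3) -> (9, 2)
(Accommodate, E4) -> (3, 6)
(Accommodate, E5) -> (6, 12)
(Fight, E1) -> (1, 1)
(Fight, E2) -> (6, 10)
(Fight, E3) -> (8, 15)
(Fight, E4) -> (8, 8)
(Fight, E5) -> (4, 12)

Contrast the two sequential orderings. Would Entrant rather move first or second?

second

If Incumbent leads: Entrant's best replies are Accommodate→E5, Fight→E3; Incumbent's induced payoffs 6, 8; outcome (Fight, E3), payoffs (8, 15).
If Entrant leads: Incumbent's best replies are E1→Accommodate, E2→Accommodate, E3→Accommodate, E4→Fight, E5→Accommodate; Entrant's induced payoffs 8, 5, 2, 8, 12; outcome (Accommodate, E5), payoffs (6, 12).
Entrant gets 12 moving first and 15 moving second, so Entrant prefers to move second.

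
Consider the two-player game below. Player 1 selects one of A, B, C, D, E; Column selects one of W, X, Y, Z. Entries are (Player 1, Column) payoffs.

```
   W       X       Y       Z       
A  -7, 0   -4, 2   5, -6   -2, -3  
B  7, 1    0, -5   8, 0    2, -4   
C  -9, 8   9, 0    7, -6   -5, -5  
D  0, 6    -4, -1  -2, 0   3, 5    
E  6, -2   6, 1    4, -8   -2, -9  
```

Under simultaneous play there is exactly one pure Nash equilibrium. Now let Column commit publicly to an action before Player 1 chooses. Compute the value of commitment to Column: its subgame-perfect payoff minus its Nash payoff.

4

Work backward from Player 1's decision.
- W → Player 1 plays B (best of -7, 7, -9, 0, 6); Column gets 1.
- X → Player 1 plays C (best of -4, 0, 9, -4, 6); Column gets 0.
- Y → Player 1 plays B (best of 5, 8, 7, -2, 4); Column gets 0.
- Z → Player 1 plays D (best of -2, 2, -5, 3, -2); Column gets 5.
Maximizing over 1, 0, 0, 5, Column chooses Z. Subgame-perfect outcome: (D, Z) with payoffs (3, 5).
Now find the simultaneous Nash equilibrium.
Player 1's best replies: W→B; X→C; Y→B; Z→D.
Column's best replies: A→X; B→W; C→W; D→W; E→X.
The unique mutual best reply is (B, W), giving (7, 1).
Column's commitment gain: 5 − 1 = 4.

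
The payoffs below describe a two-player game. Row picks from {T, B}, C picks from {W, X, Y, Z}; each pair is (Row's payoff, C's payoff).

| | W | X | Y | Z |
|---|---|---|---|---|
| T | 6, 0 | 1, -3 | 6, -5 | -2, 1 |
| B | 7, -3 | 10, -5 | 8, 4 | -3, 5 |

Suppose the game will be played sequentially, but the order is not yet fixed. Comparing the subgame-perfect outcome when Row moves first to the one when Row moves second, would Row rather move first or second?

If Row leads: C's best replies are T→Z, B→Z; Row's induced payoffs -2, -3; outcome (T, Z), payoffs (-2, 1).
If C leads: Row's best replies are W→B, X→B, Y→B, Z→T; C's induced payoffs -3, -5, 4, 1; outcome (B, Y), payoffs (8, 4).
Row gets -2 moving first and 8 moving second, so Row prefers to move second.

second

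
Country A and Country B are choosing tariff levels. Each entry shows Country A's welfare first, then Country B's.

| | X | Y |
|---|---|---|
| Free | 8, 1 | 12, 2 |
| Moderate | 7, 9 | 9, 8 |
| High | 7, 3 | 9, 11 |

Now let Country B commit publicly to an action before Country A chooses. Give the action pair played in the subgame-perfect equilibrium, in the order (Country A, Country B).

(Free, Y)

Work backward from Country A's decision.
- X: BR = Free, leader payoff 1.
- Y: BR = Free, leader payoff 2.
Country B's induced payoffs are 1, 2, so Country B commits to Y. Subgame-perfect outcome: (Free, Y) with payoffs (12, 2).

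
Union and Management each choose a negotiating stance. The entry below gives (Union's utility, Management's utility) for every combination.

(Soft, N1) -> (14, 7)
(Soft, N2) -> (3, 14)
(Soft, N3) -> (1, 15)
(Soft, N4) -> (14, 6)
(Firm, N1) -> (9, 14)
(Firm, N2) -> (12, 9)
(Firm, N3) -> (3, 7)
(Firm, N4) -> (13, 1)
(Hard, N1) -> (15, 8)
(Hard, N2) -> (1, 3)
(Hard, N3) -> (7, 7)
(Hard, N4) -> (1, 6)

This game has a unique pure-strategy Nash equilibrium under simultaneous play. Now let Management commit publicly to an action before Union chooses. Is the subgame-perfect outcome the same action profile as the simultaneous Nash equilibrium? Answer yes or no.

no

Union best-responds to each possible Management move:
- N1: BR = Hard, leader payoff 8.
- N2: BR = Firm, leader payoff 9.
- N3: BR = Hard, leader payoff 7.
- N4: BR = Soft, leader payoff 6.
Maximizing over 8, 9, 7, 6, Management chooses N2. Subgame-perfect outcome: (Firm, N2) with payoffs (12, 9).
Now find the simultaneous Nash equilibrium.
Union's best replies: N1→Hard; N2→Firm; N3→Hard; N4→Soft.
Management's best replies: Soft→N3; Firm→N1; Hard→N1.
The unique mutual best reply is (Hard, N1), giving (15, 8).
Sequential outcome (Firm, N2) differs from the Nash profile (Hard, N1).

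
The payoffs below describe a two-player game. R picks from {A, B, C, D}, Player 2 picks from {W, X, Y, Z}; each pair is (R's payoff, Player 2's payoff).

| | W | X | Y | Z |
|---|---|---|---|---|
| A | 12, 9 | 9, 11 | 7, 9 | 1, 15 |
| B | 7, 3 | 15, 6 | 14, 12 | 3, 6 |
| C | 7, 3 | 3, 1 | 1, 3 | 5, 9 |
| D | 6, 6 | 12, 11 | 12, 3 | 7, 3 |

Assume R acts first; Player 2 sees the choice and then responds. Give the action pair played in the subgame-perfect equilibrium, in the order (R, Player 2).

Player 2 best-responds to each possible R move:
- A: Player 2 compares 9, 11, 9, 15 and picks Z; R would get 1.
- B: Player 2 compares 3, 6, 12, 6 and picks Y; R would get 14.
- C: Player 2 compares 3, 1, 3, 9 and picks Z; R would get 5.
- D: Player 2 compares 6, 11, 3, 3 and picks X; R would get 12.
R's induced payoffs are 1, 14, 5, 12, so R commits to B. Subgame-perfect outcome: (B, Y) with payoffs (14, 12).

(B, Y)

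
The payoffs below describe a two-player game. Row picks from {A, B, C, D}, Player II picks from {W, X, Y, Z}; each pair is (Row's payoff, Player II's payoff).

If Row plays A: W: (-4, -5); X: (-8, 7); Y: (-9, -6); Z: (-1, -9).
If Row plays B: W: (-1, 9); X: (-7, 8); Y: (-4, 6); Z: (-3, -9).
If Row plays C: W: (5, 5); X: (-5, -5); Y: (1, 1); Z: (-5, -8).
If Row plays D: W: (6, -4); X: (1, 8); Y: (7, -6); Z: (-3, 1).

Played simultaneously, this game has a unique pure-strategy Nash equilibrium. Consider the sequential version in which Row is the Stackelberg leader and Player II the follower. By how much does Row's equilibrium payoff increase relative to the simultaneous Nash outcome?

Work backward from Player II's decision.
- A → Player II plays X (best of -5, 7, -6, -9); Row gets -8.
- B → Player II plays W (best of 9, 8, 6, -9); Row gets -1.
- C → Player II plays W (best of 5, -5, 1, -8); Row gets 5.
- D → Player II plays X (best of -4, 8, -6, 1); Row gets 1.
Row's induced payoffs are -8, -1, 5, 1, so Row commits to C. Subgame-perfect outcome: (C, W) with payoffs (5, 5).
Under simultaneous play:
Row's best replies: W→D; X→D; Y→D; Z→A.
Player II's best replies: A→X; B→W; C→W; D→X.
Only (D, X) has each player best-responding; Nash payoffs (1, 8).
Row's commitment gain: 5 − 1 = 4.

4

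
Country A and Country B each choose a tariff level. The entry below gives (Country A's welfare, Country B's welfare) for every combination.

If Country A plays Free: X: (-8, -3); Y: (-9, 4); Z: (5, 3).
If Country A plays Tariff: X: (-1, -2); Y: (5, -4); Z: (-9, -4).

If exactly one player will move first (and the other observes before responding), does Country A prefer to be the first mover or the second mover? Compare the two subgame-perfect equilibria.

If Country A leads: Country B's best replies are Free→Y, Tariff→X; Country A's induced payoffs -9, -1; outcome (Tariff, X), payoffs (-1, -2).
If Country B leads: Country A's best replies are X→Tariff, Y→Tariff, Z→Free; Country B's induced payoffs -2, -4, 3; outcome (Free, Z), payoffs (5, 3).
Country A gets -1 moving first and 5 moving second, so Country A prefers to move second.

second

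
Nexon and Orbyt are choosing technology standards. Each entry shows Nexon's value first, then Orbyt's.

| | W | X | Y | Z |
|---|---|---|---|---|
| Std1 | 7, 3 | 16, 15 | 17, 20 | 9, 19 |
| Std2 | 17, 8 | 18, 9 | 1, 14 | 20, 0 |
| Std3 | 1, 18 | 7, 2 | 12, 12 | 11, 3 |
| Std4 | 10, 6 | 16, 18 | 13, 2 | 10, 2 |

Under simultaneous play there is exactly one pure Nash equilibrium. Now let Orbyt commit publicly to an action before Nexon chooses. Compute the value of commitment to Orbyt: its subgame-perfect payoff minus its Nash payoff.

Work backward from Nexon's decision.
- W: Nexon compares 7, 17, 1, 10 and picks Std2; Orbyt would get 8.
- X: Nexon compares 16, 18, 7, 16 and picks Std2; Orbyt would get 9.
- Y: Nexon compares 17, 1, 12, 13 and picks Std1; Orbyt would get 20.
- Z: Nexon compares 9, 20, 11, 10 and picks Std2; Orbyt would get 0.
Maximizing over 8, 9, 20, 0, Orbyt chooses Y. Subgame-perfect outcome: (Std1, Y) with payoffs (17, 20).
For the simultaneous game, intersect best replies.
Nexon's best replies: W→Std2; X→Std2; Y→Std1; Z→Std2.
Orbyt's best replies: Std1→Y; Std2→Y; Std3→W; Std4→X.
Only (Std1, Y) has each player best-responding; Nash payoffs (17, 20).
Orbyt's commitment gain: 20 − 20 = 0.

0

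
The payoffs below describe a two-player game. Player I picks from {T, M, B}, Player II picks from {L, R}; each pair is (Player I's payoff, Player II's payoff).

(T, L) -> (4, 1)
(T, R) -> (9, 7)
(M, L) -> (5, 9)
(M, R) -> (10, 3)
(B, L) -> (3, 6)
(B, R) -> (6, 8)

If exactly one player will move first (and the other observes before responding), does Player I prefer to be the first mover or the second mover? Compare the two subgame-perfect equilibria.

If Player I leads: Player II's best replies are T→R, M→L, B→R; Player I's induced payoffs 9, 5, 6; outcome (T, R), payoffs (9, 7).
If Player II leads: Player I's best replies are L→M, R→M; Player II's induced payoffs 9, 3; outcome (M, L), payoffs (5, 9).
Player I gets 9 moving first and 5 moving second, so Player I prefers to move first.

first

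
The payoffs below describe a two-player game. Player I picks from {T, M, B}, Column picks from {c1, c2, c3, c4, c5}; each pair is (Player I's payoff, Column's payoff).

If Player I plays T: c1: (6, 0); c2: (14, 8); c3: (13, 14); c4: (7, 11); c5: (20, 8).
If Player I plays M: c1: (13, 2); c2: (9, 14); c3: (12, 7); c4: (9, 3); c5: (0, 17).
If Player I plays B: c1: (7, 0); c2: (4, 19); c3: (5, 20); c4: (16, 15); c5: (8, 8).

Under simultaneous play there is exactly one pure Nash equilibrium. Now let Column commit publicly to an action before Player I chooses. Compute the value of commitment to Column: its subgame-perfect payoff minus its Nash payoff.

1

Player I best-responds to each possible Column move:
- c1: Player I compares 6, 13, 7 and picks M; Column would get 2.
- c2: Player I compares 14, 9, 4 and picks T; Column would get 8.
- c3: Player I compares 13, 12, 5 and picks T; Column would get 14.
- c4: Player I compares 7, 9, 16 and picks B; Column would get 15.
- c5: Player I compares 20, 0, 8 and picks T; Column would get 8.
Among 2, 8, 14, 15, 8, the best is 15 at c4. Subgame-perfect outcome: (B, c4) with payoffs (16, 15).
Under simultaneous play:
Player I's best replies: c1→M; c2→T; c3→T; c4→B; c5→T.
Column's best replies: T→c3; M→c5; B→c3.
Only (T, c3) has each player best-responding; Nash payoffs (13, 14).
Column's commitment gain: 15 − 14 = 1.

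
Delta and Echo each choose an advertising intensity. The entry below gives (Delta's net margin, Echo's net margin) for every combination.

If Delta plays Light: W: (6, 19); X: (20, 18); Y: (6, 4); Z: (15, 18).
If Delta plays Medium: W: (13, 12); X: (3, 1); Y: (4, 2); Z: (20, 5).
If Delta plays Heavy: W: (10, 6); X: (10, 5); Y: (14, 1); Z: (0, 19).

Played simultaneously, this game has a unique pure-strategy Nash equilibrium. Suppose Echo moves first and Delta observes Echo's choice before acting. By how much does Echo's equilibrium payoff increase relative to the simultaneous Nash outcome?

6

Solve by backward induction (Echo leads).
- W → Delta plays Medium (best of 6, 13, 10); Echo gets 12.
- X → Delta plays Light (best of 20, 3, 10); Echo gets 18.
- Y → Delta plays Heavy (best of 6, 4, 14); Echo gets 1.
- Z → Delta plays Medium (best of 15, 20, 0); Echo gets 5.
Among 12, 18, 1, 5, the best is 18 at X. Subgame-perfect outcome: (Light, X) with payoffs (20, 18).
Under simultaneous play:
Delta's best replies: W→Medium; X→Light; Y→Heavy; Z→Medium.
Echo's best replies: Light→W; Medium→W; Heavy→Z.
The unique mutual best reply is (Medium, W), giving (13, 12).
Echo's commitment gain: 18 − 12 = 6.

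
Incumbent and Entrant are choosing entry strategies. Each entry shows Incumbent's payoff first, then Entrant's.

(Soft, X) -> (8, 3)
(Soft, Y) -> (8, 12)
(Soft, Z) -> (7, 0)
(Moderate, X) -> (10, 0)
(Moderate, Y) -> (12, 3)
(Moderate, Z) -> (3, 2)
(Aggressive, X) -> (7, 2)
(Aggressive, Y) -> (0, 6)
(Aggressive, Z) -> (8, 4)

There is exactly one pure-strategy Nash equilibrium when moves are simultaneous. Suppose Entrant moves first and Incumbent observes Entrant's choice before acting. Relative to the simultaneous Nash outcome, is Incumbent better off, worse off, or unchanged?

worse off

Incumbent best-responds to each possible Entrant move:
- X: BR = Moderate, leader payoff 0.
- Y: BR = Moderate, leader payoff 3.
- Z: BR = Aggressive, leader payoff 4.
Maximizing over 0, 3, 4, Entrant chooses Z. Subgame-perfect outcome: (Aggressive, Z) with payoffs (8, 4).
Now find the simultaneous Nash equilibrium.
Incumbent's best replies: X→Moderate; Y→Moderate; Z→Aggressive.
Entrant's best replies: Soft→Y; Moderate→Y; Aggressive→Y.
Only (Moderate, Y) has each player best-responding; Nash payoffs (12, 3).
Incumbent earns 8 sequentially versus 12 at the Nash outcome: worse off.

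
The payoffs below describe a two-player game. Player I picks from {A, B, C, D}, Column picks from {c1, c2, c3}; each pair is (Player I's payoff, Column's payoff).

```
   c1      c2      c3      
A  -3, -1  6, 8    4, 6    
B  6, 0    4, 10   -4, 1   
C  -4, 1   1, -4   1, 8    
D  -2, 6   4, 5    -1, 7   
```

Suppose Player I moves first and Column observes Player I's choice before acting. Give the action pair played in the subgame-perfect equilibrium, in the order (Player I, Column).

Column best-responds to each possible Player I move:
- A → Column plays c2 (best of -1, 8, 6); Player I gets 6.
- B → Column plays c2 (best of 0, 10, 1); Player I gets 4.
- C → Column plays c3 (best of 1, -4, 8); Player I gets 1.
- D → Column plays c3 (best of 6, 5, 7); Player I gets -1.
Among 6, 4, 1, -1, the best is 6 at A. Subgame-perfect outcome: (A, c2) with payoffs (6, 8).

(A, c2)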